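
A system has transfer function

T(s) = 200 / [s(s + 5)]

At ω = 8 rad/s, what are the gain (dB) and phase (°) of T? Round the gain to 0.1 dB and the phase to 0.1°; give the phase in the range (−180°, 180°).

8.5 dB, -148.0°

At s = jω = j8:
pole (s+5): 5 + j8 → |·| = √(5²+8²) = √89 ≈ 9.434, ∠ = arctan(8/5) ≈ 57.99°
pole at origin: |s| = 8, ∠ = 90.00° (in denominator)
|T| = 200 / 75.472 ≈ 2.65
Gain = 20 log₁₀(2.65) ≈ 8.46 dB
∠T = 0.00° − 147.99° = -147.99°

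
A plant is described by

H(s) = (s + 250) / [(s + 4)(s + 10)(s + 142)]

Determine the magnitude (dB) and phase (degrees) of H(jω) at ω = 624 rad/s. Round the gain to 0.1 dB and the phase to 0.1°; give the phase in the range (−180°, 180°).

At s = jω = j624:
zero (s+250): 250 + j624 → |·| = √(250²+624²) = √451876 ≈ 672.22, ∠ = arctan(624/250) ≈ 68.17°
pole (s+4): 4 + j624 → |·| = √(4²+624²) = √389392 ≈ 624.01, ∠ = arctan(624/4) ≈ 89.63°
pole (s+10): 10 + j624 → |·| = √(10²+624²) = √389476 ≈ 624.08, ∠ = arctan(624/10) ≈ 89.08°
pole (s+142): 142 + j624 → |·| = √(142²+624²) = √409540 ≈ 639.95, ∠ = arctan(624/142) ≈ 77.18°
|H| = 1 · 672.22 / 2.4922e+08 ≈ 2.6973e-06
Gain = 20 log₁₀(2.6973e-06) ≈ -111.38 dB
∠H = 68.17° − 255.89° = -187.72° ≡ 172.28° (principal value)

-111.4 dB, 172.3°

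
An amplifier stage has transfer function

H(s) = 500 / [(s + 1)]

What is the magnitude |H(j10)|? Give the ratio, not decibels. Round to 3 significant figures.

At ω = 10 rad/s:
pole (1 + j10·1) = 1 + j10 → |·| ≈ 10.05, ∠ ≈ 84.29°
|H| = 500 · 1 / (10.05) ≈ 49.751

49.8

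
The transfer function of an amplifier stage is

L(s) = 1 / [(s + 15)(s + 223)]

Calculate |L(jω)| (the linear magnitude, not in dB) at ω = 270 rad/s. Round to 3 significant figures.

1.06e-05

At s = jω = j270:
pole (s+15): 15 + j270 → |·| = √(15²+270²) = √73125 ≈ 270.42, ∠ = arctan(270/15) ≈ 86.82°
pole (s+223): 223 + j270 → |·| = √(223²+270²) = √122629 ≈ 350.18, ∠ = arctan(270/223) ≈ 50.45°
|L| = 1 / 94696 ≈ 1.056e-05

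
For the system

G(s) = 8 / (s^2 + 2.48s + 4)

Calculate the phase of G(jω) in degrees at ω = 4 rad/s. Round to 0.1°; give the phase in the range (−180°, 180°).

-140.4°

At s = jω = j4:
quadratic: (j4)² + 2.48·j4 + 4 = -12 + j9.92 → |·| ≈ 15.569, ∠ ≈ 140.42°
∠G = 0.00° − 140.42° = -140.42°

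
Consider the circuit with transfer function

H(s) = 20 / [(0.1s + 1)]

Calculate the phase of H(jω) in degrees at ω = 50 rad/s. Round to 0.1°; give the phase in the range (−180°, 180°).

-78.7°

At ω = 50 rad/s:
pole (1 + j50·0.1) = 1 + j5 → |·| ≈ 5.099, ∠ ≈ 78.69°
∠H = (0°) − (78.69°) = -78.69°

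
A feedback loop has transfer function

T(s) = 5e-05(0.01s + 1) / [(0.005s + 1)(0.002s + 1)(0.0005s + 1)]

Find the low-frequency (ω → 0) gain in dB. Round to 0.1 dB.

-86.0 dB

T(0) = 5e-05 · 1 / 1 = 5e-05
20 log₁₀(5e-05) ≈ -86.02 dB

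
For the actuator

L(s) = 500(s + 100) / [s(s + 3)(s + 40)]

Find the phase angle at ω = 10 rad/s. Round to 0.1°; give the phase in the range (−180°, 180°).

At s = jω = j10:
zero (s+100): 100 + j10 → |·| = √(100²+10²) = √10100 ≈ 100.5, ∠ = arctan(10/100) ≈ 5.71°
pole (s+3): 3 + j10 → |·| = √(3²+10²) = √109 ≈ 10.44, ∠ = arctan(10/3) ≈ 73.30°
pole (s+40): 40 + j10 → |·| = √(40²+10²) = √1700 ≈ 41.231, ∠ = arctan(10/40) ≈ 14.04°
pole at origin: |s| = 10, ∠ = 90.00° (in denominator)
∠L = 5.71° − 177.34° = -171.63°

-171.6°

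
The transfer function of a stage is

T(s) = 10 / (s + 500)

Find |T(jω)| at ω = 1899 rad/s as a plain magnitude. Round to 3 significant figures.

At s = jω = j1899:
pole (s+500): 500 + j1899 → |·| = √(500²+1899²) = √3856201 ≈ 1963.7, ∠ = arctan(1899/500) ≈ 75.25°
|T| = 10 / 1963.7 ≈ 0.0050924

0.00509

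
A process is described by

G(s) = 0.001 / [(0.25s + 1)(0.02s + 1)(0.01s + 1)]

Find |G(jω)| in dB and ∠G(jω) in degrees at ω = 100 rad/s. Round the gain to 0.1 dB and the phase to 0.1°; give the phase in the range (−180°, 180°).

-98.0 dB, 163.9°

At ω = 100 rad/s:
pole (1 + j100·0.25) = 1 + j25 → |·| ≈ 25.02, ∠ ≈ 87.71°
pole (1 + j100·0.02) = 1 + j2 → |·| ≈ 2.2361, ∠ ≈ 63.43°
pole (1 + j100·0.01) = 1 + j1 → |·| ≈ 1.4142, ∠ ≈ 45.00°
|G| = 0.001 · 1 / (25.02 · 2.2361 · 1.4142) ≈ 1.2639e-05
Gain = 20 log₁₀(1.2639e-05) ≈ -97.97 dB
∠G = (0°) − (87.71° + 63.43° + 45.00°) = -196.14° ≡ 163.86° (principal value)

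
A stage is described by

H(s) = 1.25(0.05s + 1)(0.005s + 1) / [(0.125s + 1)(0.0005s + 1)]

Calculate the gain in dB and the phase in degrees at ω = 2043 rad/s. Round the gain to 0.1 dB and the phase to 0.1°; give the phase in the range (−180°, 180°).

At ω = 2043 rad/s:
zero (1 + j2043·0.05) = 1 + j102.15 → |·| ≈ 102.15, ∠ ≈ 89.44°
zero (1 + j2043·0.005) = 1 + j10.215 → |·| ≈ 10.264, ∠ ≈ 84.41°
pole (1 + j2043·0.125) = 1 + j255.375 → |·| ≈ 255.38, ∠ ≈ 89.78°
pole (1 + j2043·0.0005) = 1 + j1.0215 → |·| ≈ 1.4295, ∠ ≈ 45.61°
|H| = 1.25 · 102.15 · 10.264 / (255.38 · 1.4295) ≈ 3.59
Gain = 20 log₁₀(3.59) ≈ 11.10 dB
∠H = (89.44° + 84.41°) − (89.78° + 45.61°) = 38.46°

11.1 dB, 38.5°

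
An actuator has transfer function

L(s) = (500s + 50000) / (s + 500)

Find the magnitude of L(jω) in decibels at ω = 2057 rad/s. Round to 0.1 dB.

53.7 dB

Substitute s = j2057:
Numerator: 500(j2057) + 50000 = 50000 + j1028500
Denominator: (j2057) + 500 = 500 + j2057
|N| = √(50000² + 1028500²) ≈ 1.0297e+06, ∠N ≈ 87.22°
|D| = √(500² + 2057²) ≈ 2116.9, ∠D ≈ 76.34°
|L| = 1.0297e+06 / 2116.9 ≈ 486.42
Gain = 20 log₁₀(486.42) ≈ 53.74 dB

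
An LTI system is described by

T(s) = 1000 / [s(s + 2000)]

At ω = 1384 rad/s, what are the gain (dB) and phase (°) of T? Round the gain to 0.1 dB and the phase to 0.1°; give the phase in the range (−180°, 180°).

-70.5 dB, -124.7°

At s = jω = j1384:
pole (s+2000): 2000 + j1384 → |·| = √(2000²+1384²) = √5915456 ≈ 2432.2, ∠ = arctan(1384/2000) ≈ 34.68°
pole at origin: |s| = 1384, ∠ = 90.00° (in denominator)
|T| = 1000 / 3.3662e+06 ≈ 0.00029707
Gain = 20 log₁₀(0.00029707) ≈ -70.54 dB
∠T = 0.00° − 124.68° = -124.68°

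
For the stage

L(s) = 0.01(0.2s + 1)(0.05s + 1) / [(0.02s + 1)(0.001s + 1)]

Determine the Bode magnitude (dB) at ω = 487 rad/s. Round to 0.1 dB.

6.8 dB

At ω = 487 rad/s:
zero (1 + j487·0.2) = 1 + j97.4 → |·| ≈ 97.405, ∠ ≈ 89.41°
zero (1 + j487·0.05) = 1 + j24.35 → |·| ≈ 24.371, ∠ ≈ 87.65°
pole (1 + j487·0.02) = 1 + j9.74 → |·| ≈ 9.7912, ∠ ≈ 84.14°
pole (1 + j487·0.001) = 1 + j0.487 → |·| ≈ 1.1123, ∠ ≈ 25.97°
|L| = 0.01 · 97.405 · 24.371 / (9.7912 · 1.1123) ≈ 2.1797
Gain = 20 log₁₀(2.1797) ≈ 6.77 dB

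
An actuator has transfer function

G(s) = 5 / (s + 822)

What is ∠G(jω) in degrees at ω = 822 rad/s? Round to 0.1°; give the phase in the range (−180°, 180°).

-45.0°

Substitute s = j822:
Numerator: 5 = 5 + j0
Denominator: (j822) + 822 = 822 + j822
|N| = √(5² + 0²) ≈ 5, ∠N ≈ 0.00°
|D| = √(822² + 822²) ≈ 1162.5, ∠D ≈ 45.00°
∠G = 0.00° − 45.00° = -45.00°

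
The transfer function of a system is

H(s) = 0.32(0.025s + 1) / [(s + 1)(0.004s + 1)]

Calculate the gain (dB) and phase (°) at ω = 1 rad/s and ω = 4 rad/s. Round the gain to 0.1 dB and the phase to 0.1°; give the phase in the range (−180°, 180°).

ω = 1: -12.9 dB, -43.8°; ω = 4: -22.2 dB, -71.2°

At ω = 1 rad/s:
zero (1 + j1·0.025) = 1 + j0.025 → |·| ≈ 1.0003, ∠ ≈ 1.43°
pole (1 + j1·1) = 1 + j1 → |·| ≈ 1.4142, ∠ ≈ 45.00°
pole (1 + j1·0.004) = 1 + j0.004 → |·| ≈ 1, ∠ ≈ 0.23°
|H| = 0.32 · 1.0003 / (1.4142 · 1) ≈ 0.22634
Gain = 20 log₁₀(0.22634) ≈ -12.90 dB
∠H = (1.43°) − (45.00° + 0.23°) = -43.80°

At ω = 4 rad/s:
zero (1 + j4·0.025) = 1 + j0.1 → |·| ≈ 1.005, ∠ ≈ 5.71°
pole (1 + j4·1) = 1 + j4 → |·| ≈ 4.1231, ∠ ≈ 75.96°
pole (1 + j4·0.004) = 1 + j0.016 → |·| ≈ 1.0001, ∠ ≈ 0.92°
|H| = 0.32 · 1.005 / (4.1231 · 1.0001) ≈ 0.077992
Gain = 20 log₁₀(0.077992) ≈ -22.16 dB
∠H = (5.71°) − (75.96° + 0.92°) = -71.17°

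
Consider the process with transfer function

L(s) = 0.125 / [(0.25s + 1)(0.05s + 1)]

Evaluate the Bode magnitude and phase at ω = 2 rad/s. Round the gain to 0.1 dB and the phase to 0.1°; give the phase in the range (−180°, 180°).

-19.1 dB, -32.3°

At ω = 2 rad/s:
pole (1 + j2·0.25) = 1 + j0.5 → |·| ≈ 1.118, ∠ ≈ 26.57°
pole (1 + j2·0.05) = 1 + j0.1 → |·| ≈ 1.005, ∠ ≈ 5.71°
|L| = 0.125 · 1 / (1.118 · 1.005) ≈ 0.11125
Gain = 20 log₁₀(0.11125) ≈ -19.07 dB
∠L = (0°) − (26.57° + 5.71°) = -32.28°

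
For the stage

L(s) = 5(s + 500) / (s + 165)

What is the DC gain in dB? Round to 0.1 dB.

L(0) = 5·500 / (165) ≈ 15.152
20 log₁₀(15.152) ≈ 23.61 dB

23.6 dB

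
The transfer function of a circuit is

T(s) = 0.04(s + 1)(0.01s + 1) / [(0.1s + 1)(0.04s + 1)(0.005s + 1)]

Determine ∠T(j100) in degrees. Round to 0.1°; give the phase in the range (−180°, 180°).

-52.4°

At ω = 100 rad/s:
zero (1 + j100·1) = 1 + j100 → |·| ≈ 100, ∠ ≈ 89.43°
zero (1 + j100·0.01) = 1 + j1 → |·| ≈ 1.4142, ∠ ≈ 45.00°
pole (1 + j100·0.1) = 1 + j10 → |·| ≈ 10.05, ∠ ≈ 84.29°
pole (1 + j100·0.04) = 1 + j4 → |·| ≈ 4.1231, ∠ ≈ 75.96°
pole (1 + j100·0.005) = 1 + j0.5 → |·| ≈ 1.118, ∠ ≈ 26.57°
∠T = (89.43° + 45.00°) − (84.29° + 75.96° + 26.57°) = -52.39°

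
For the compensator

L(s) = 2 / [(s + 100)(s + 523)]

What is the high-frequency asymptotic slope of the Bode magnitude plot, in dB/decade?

Each pole contributes −20 dB/decade at high frequency; each zero contributes +20 dB/decade.
Net: 0 zero(s) − 2 pole(s) → -40 dB/decade.

-40 dB/decade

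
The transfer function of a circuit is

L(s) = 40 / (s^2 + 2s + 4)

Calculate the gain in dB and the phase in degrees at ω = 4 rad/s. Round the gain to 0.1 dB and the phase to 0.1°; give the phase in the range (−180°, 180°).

At s = jω = j4:
quadratic: (j4)² + 2·j4 + 4 = -12 + j8 → |·| ≈ 14.422, ∠ ≈ 146.31°
|L| = 40 / 14.422 ≈ 2.7735
Gain = 20 log₁₀(2.7735) ≈ 8.86 dB
∠L = 0.00° − 146.31° = -146.31°

8.9 dB, -146.3°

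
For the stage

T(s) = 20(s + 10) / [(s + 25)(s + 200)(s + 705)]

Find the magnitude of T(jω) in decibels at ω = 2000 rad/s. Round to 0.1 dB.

At s = jω = j2000:
zero (s+10): 10 + j2000 → |·| = √(10²+2000²) = √4000100 ≈ 2000, ∠ = arctan(2000/10) ≈ 89.71°
pole (s+25): 25 + j2000 → |·| = √(25²+2000²) = √4000625 ≈ 2000.2, ∠ = arctan(2000/25) ≈ 89.28°
pole (s+200): 200 + j2000 → |·| = √(200²+2000²) = √4040000 ≈ 2010, ∠ = arctan(2000/200) ≈ 84.29°
pole (s+705): 705 + j2000 → |·| = √(705²+2000²) = √4497025 ≈ 2120.6, ∠ = arctan(2000/705) ≈ 70.58°
|T| = 20 · 2000 / 8.5257e+09 ≈ 4.6917e-06
Gain = 20 log₁₀(4.6917e-06) ≈ -106.57 dB

-106.6 dB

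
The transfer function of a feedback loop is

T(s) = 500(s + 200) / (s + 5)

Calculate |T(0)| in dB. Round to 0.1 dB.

T(0) = 500·200 / (5) = 20000
20 log₁₀(20000) ≈ 86.02 dB

86.0 dB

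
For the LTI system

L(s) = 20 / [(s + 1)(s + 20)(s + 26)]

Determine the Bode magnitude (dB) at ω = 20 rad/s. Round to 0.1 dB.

-59.4 dB

At s = jω = j20:
pole (s+1): 1 + j20 → |·| = √(1²+20²) = √401 ≈ 20.025, ∠ = arctan(20/1) ≈ 87.14°
pole (s+20): 20 + j20 → |·| = √(20²+20²) = √800 ≈ 28.284, ∠ = arctan(20/20) ≈ 45.00°
pole (s+26): 26 + j20 → |·| = √(26²+20²) = √1076 ≈ 32.802, ∠ = arctan(20/26) ≈ 37.57°
|L| = 20 / 18579 ≈ 0.0010765
Gain = 20 log₁₀(0.0010765) ≈ -59.36 dB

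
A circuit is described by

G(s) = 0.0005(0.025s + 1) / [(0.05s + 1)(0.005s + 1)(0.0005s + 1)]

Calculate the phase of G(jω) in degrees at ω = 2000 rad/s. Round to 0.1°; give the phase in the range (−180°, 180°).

At ω = 2000 rad/s:
zero (1 + j2000·0.025) = 1 + j50 → |·| ≈ 50.01, ∠ ≈ 88.85°
pole (1 + j2000·0.05) = 1 + j100 → |·| ≈ 100, ∠ ≈ 89.43°
pole (1 + j2000·0.005) = 1 + j10 → |·| ≈ 10.05, ∠ ≈ 84.29°
pole (1 + j2000·0.0005) = 1 + j1 → |·| ≈ 1.4142, ∠ ≈ 45.00°
∠G = (88.85°) − (89.43° + 84.29° + 45.00°) = -129.87°

-129.9°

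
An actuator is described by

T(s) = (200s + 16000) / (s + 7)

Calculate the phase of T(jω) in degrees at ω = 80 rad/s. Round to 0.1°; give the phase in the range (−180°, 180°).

Substitute s = j80:
Numerator: 200(j80) + 16000 = 16000 + j16000
Denominator: (j80) + 7 = 7 + j80
|N| = √(16000² + 16000²) ≈ 22627, ∠N ≈ 45.00°
|D| = √(7² + 80²) ≈ 80.306, ∠D ≈ 85.00°
∠T = 45.00° − 85.00° = -40.00°

-40.0°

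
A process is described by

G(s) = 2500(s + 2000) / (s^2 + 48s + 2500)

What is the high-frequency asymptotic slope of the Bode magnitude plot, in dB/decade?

Each pole contributes −20 dB/decade at high frequency; each zero contributes +20 dB/decade.
Net: 1 zero(s) − 2 pole(s) → -20 dB/decade.

-20 dB/decade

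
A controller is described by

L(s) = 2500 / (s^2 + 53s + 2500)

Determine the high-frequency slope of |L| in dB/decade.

-40 dB/decade

Each pole contributes −20 dB/decade at high frequency; each zero contributes +20 dB/decade.
Net: 0 zero(s) − 2 pole(s) → -40 dB/decade.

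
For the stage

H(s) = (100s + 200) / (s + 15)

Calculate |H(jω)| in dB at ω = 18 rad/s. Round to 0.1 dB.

Substitute s = j18:
Numerator: 100(j18) + 200 = 200 + j1800
Denominator: (j18) + 15 = 15 + j18
|N| = √(200² + 1800²) ≈ 1811.1, ∠N ≈ 83.66°
|D| = √(15² + 18²) ≈ 23.431, ∠D ≈ 50.19°
|H| = 1811.1 / 23.431 ≈ 77.295
Gain = 20 log₁₀(77.295) ≈ 37.76 dB

37.8 dB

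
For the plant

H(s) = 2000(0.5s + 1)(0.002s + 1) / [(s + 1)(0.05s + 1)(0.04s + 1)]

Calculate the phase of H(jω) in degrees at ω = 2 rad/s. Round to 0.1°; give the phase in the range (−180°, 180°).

-28.5°

At ω = 2 rad/s:
zero (1 + j2·0.5) = 1 + j1 → |·| ≈ 1.4142, ∠ ≈ 45.00°
zero (1 + j2·0.002) = 1 + j0.004 → |·| ≈ 1, ∠ ≈ 0.23°
pole (1 + j2·1) = 1 + j2 → |·| ≈ 2.2361, ∠ ≈ 63.43°
pole (1 + j2·0.05) = 1 + j0.1 → |·| ≈ 1.005, ∠ ≈ 5.71°
pole (1 + j2·0.04) = 1 + j0.08 → |·| ≈ 1.0032, ∠ ≈ 4.57°
∠H = (45.00° + 0.23°) − (63.43° + 5.71° + 4.57°) = -28.48°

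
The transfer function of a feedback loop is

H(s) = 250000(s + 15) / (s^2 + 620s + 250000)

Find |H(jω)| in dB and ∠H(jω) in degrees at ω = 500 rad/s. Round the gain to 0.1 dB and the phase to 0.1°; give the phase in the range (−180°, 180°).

At s = jω = j500:
zero (s+15): 15 + j500 → |·| = √(15²+500²) = √250225 ≈ 500.22, ∠ = arctan(500/15) ≈ 88.28°
quadratic: (j500)² + 620·j500 + 250000 = 0 + j310000 → |·| ≈ 3.1e+05, ∠ ≈ 90.00°
|H| = 250000 · 500.22 / 3.1e+05 ≈ 403.4
Gain = 20 log₁₀(403.4) ≈ 52.11 dB
∠H = 88.28° − 90.00° = -1.72°

52.1 dB, -1.7°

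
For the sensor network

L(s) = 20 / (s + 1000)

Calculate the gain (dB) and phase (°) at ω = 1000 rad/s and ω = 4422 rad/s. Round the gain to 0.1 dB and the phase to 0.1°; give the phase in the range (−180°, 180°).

ω = 1000: -37.0 dB, -45.0°; ω = 4422: -47.1 dB, -77.3°

At s = jω = j1000:
pole (s+1000): 1000 + j1000 → |·| = √(1000²+1000²) = √2000000 ≈ 1414.2, ∠ = arctan(1000/1000) ≈ 45.00°
|L| = 20 / 1414.2 ≈ 0.014142
Gain = 20 log₁₀(0.014142) ≈ -36.99 dB
∠L = 0.00° − 45.00° = -45.00°

At s = jω = j4422:
pole (s+1000): 1000 + j4422 → |·| = √(1000²+4422²) = √20554084 ≈ 4533.7, ∠ = arctan(4422/1000) ≈ 77.26°
|L| = 20 / 4533.7 ≈ 0.0044114
Gain = 20 log₁₀(0.0044114) ≈ -47.11 dB
∠L = 0.00° − 77.26° = -77.26°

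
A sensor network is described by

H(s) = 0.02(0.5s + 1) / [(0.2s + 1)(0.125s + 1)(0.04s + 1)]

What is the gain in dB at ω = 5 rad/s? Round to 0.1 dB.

-30.0 dB

At ω = 5 rad/s:
zero (1 + j5·0.5) = 1 + j2.5 → |·| ≈ 2.6926, ∠ ≈ 68.20°
pole (1 + j5·0.2) = 1 + j1 → |·| ≈ 1.4142, ∠ ≈ 45.00°
pole (1 + j5·0.125) = 1 + j0.625 → |·| ≈ 1.1792, ∠ ≈ 32.01°
pole (1 + j5·0.04) = 1 + j0.2 → |·| ≈ 1.0198, ∠ ≈ 11.31°
|H| = 0.02 · 2.6926 / (1.4142 · 1.1792 · 1.0198) ≈ 0.031666
Gain = 20 log₁₀(0.031666) ≈ -29.99 dB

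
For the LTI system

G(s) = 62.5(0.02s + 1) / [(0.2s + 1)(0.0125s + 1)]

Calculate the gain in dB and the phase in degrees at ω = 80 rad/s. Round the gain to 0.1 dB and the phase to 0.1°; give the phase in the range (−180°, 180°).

At ω = 80 rad/s:
zero (1 + j80·0.02) = 1 + j1.6 → |·| ≈ 1.8868, ∠ ≈ 57.99°
pole (1 + j80·0.2) = 1 + j16 → |·| ≈ 16.031, ∠ ≈ 86.42°
pole (1 + j80·0.0125) = 1 + j1 → |·| ≈ 1.4142, ∠ ≈ 45.00°
|G| = 62.5 · 1.8868 / (16.031 · 1.4142) ≈ 5.2016
Gain = 20 log₁₀(5.2016) ≈ 14.32 dB
∠G = (57.99°) − (86.42° + 45.00°) = -73.43°

14.3 dB, -73.4°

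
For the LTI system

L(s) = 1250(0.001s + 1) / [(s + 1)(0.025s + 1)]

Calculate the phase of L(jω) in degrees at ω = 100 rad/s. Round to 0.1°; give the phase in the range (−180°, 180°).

-151.9°

At ω = 100 rad/s:
zero (1 + j100·0.001) = 1 + j0.1 → |·| ≈ 1.005, ∠ ≈ 5.71°
pole (1 + j100·1) = 1 + j100 → |·| ≈ 100, ∠ ≈ 89.43°
pole (1 + j100·0.025) = 1 + j2.5 → |·| ≈ 2.6926, ∠ ≈ 68.20°
∠L = (5.71°) − (89.43° + 68.20°) = -151.92°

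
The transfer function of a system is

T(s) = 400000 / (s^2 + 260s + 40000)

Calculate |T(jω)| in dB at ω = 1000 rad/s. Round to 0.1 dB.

-7.9 dB

At s = jω = j1000:
quadratic: (j1000)² + 260·j1000 + 40000 = -960000 + j260000 → |·| ≈ 9.9459e+05, ∠ ≈ 164.85°
|T| = 400000 / 9.9459e+05 ≈ 0.40218
Gain = 20 log₁₀(0.40218) ≈ -7.91 dB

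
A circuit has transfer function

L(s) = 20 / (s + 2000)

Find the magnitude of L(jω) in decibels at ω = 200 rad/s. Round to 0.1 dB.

-40.0 dB

At s = jω = j200:
pole (s+2000): 2000 + j200 → |·| = √(2000²+200²) = √4040000 ≈ 2010, ∠ = arctan(200/2000) ≈ 5.71°
|L| = 20 / 2010 ≈ 0.0099502
Gain = 20 log₁₀(0.0099502) ≈ -40.04 dB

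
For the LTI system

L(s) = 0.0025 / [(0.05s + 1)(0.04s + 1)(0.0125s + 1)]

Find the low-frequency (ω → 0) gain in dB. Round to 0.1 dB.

-52.0 dB

L(0) = 0.0025 · 1 / 1 = 0.0025
20 log₁₀(0.0025) ≈ -52.04 dB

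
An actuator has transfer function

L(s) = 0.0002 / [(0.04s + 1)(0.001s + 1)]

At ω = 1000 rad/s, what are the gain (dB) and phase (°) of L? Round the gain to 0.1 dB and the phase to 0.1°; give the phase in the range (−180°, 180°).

-109.0 dB, -133.6°

At ω = 1000 rad/s:
pole (1 + j1000·0.04) = 1 + j40 → |·| ≈ 40.012, ∠ ≈ 88.57°
pole (1 + j1000·0.001) = 1 + j1 → |·| ≈ 1.4142, ∠ ≈ 45.00°
|L| = 0.0002 · 1 / (40.012 · 1.4142) ≈ 3.5345e-06
Gain = 20 log₁₀(3.5345e-06) ≈ -109.03 dB
∠L = (0°) − (88.57° + 45.00°) = -133.57°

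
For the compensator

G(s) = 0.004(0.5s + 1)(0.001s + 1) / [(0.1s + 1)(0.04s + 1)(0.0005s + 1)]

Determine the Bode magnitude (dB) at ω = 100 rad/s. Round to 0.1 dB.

At ω = 100 rad/s:
zero (1 + j100·0.5) = 1 + j50 → |·| ≈ 50.01, ∠ ≈ 88.85°
zero (1 + j100·0.001) = 1 + j0.1 → |·| ≈ 1.005, ∠ ≈ 5.71°
pole (1 + j100·0.1) = 1 + j10 → |·| ≈ 10.05, ∠ ≈ 84.29°
pole (1 + j100·0.04) = 1 + j4 → |·| ≈ 4.1231, ∠ ≈ 75.96°
pole (1 + j100·0.0005) = 1 + j0.05 → |·| ≈ 1.0012, ∠ ≈ 2.86°
|G| = 0.004 · 50.01 · 1.005 / (10.05 · 4.1231 · 1.0012) ≈ 0.0048459
Gain = 20 log₁₀(0.0048459) ≈ -46.29 dB

-46.3 dB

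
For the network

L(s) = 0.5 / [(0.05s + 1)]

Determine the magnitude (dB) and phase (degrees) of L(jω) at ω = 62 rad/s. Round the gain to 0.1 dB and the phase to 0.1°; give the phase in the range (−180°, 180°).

At ω = 62 rad/s:
pole (1 + j62·0.05) = 1 + j3.1 → |·| ≈ 3.2573, ∠ ≈ 72.12°
|L| = 0.5 · 1 / (3.2573) ≈ 0.1535
Gain = 20 log₁₀(0.1535) ≈ -16.28 dB
∠L = (0°) − (72.12°) = -72.12°

-16.3 dB, -72.1°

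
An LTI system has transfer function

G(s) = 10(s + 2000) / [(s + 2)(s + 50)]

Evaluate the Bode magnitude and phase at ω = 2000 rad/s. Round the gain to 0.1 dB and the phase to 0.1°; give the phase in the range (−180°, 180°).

-43.0 dB, -133.5°

At s = jω = j2000:
zero (s+2000): 2000 + j2000 → |·| = √(2000²+2000²) = √8000000 ≈ 2828.4, ∠ = arctan(2000/2000) ≈ 45.00°
pole (s+2): 2 + j2000 → |·| = √(2²+2000²) = √4000004 ≈ 2000, ∠ = arctan(2000/2) ≈ 89.94°
pole (s+50): 50 + j2000 → |·| = √(50²+2000²) = √4002500 ≈ 2000.6, ∠ = arctan(2000/50) ≈ 88.57°
|G| = 10 · 2828.4 / 4.0012e+06 ≈ 0.0070689
Gain = 20 log₁₀(0.0070689) ≈ -43.01 dB
∠G = 45.00° − 178.51° = -133.51°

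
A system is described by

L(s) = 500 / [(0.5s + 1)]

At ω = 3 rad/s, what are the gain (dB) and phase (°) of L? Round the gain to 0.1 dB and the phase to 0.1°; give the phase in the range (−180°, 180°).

At ω = 3 rad/s:
pole (1 + j3·0.5) = 1 + j1.5 → |·| ≈ 1.8028, ∠ ≈ 56.31°
|L| = 500 · 1 / (1.8028) ≈ 277.35
Gain = 20 log₁₀(277.35) ≈ 48.86 dB
∠L = (0°) − (56.31°) = -56.31°

48.9 dB, -56.3°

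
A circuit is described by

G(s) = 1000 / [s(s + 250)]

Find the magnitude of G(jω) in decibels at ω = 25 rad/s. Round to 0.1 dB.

-16.0 dB

At s = jω = j25:
pole (s+250): 250 + j25 → |·| = √(250²+25²) = √63125 ≈ 251.25, ∠ = arctan(25/250) ≈ 5.71°
pole at origin: |s| = 25, ∠ = 90.00° (in denominator)
|G| = 1000 / 6281.2 ≈ 0.15921
Gain = 20 log₁₀(0.15921) ≈ -15.96 dB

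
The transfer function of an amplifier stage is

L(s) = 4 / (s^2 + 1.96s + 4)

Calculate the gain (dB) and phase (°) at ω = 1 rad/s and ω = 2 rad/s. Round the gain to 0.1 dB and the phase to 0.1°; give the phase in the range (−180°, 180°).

At s = jω = j1:
quadratic: (j1)² + 1.96·j1 + 4 = 3 + j1.96 → |·| ≈ 3.5835, ∠ ≈ 33.16°
|L| = 4 / 3.5835 ≈ 1.1162
Gain = 20 log₁₀(1.1162) ≈ 0.95 dB
∠L = 0.00° − 33.16° = -33.16°

At s = jω = j2:
quadratic: (j2)² + 1.96·j2 + 4 = 0 + j3.92 → |·| ≈ 3.92, ∠ ≈ 90.00°
|L| = 4 / 3.92 ≈ 1.0204
Gain = 20 log₁₀(1.0204) ≈ 0.18 dB
∠L = 0.00° − 90.00° = -90.00°

ω = 1: 1.0 dB, -33.2°; ω = 2: 0.2 dB, -90.0°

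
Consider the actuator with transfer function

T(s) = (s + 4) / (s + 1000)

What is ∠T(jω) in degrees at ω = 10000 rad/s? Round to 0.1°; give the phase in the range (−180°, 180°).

5.7°

Substitute s = j10000:
Numerator: (j10000) + 4 = 4 + j10000
Denominator: (j10000) + 1000 = 1000 + j10000
|N| = √(4² + 10000²) ≈ 10000, ∠N ≈ 89.98°
|D| = √(1000² + 10000²) ≈ 10050, ∠D ≈ 84.29°
∠T = 89.98° − 84.29° = 5.69°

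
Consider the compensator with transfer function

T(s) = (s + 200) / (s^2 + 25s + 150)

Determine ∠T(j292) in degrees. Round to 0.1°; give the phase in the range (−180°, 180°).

Substitute s = j292:
Numerator: (j292) + 200 = 200 + j292
Denominator: (j292)^2 + 25(j292) + 150 = -85114 + j7300
|N| = √(200² + 292²) ≈ 353.93, ∠N ≈ 55.59°
|D| = √(85114² + 7300²) ≈ 85426, ∠D ≈ 175.10°
∠T = 55.59° − 175.10° = -119.51°

-119.5°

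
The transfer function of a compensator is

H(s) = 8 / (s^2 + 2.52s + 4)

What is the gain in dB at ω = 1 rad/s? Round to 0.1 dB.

6.2 dB

At s = jω = j1:
quadratic: (j1)² + 2.52·j1 + 4 = 3 + j2.52 → |·| ≈ 3.918, ∠ ≈ 40.03°
|H| = 8 / 3.918 ≈ 2.0419
Gain = 20 log₁₀(2.0419) ≈ 6.20 dB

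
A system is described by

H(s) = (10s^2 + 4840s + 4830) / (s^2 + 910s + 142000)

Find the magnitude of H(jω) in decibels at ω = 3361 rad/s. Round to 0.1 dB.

Substitute s = j3361:
Numerator: 10(j3361)^2 + 4840(j3361) + 4830 = -112958380 + j16267240
Denominator: (j3361)^2 + 910(j3361) + 142000 = -11154321 + j3058510
|N| = √(112958380² + 16267240²) ≈ 1.1412e+08, ∠N ≈ 171.81°
|D| = √(11154321² + 3058510²) ≈ 1.1566e+07, ∠D ≈ 164.67°
|H| = 1.1412e+08 / 1.1566e+07 ≈ 9.8669
Gain = 20 log₁₀(9.8669) ≈ 19.88 dB

19.9 dB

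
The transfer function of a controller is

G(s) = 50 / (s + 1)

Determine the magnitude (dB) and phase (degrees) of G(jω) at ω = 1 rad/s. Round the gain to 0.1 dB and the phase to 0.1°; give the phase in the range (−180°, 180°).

At s = jω = j1:
pole (s+1): 1 + j1 → |·| = √(1²+1²) = √2 ≈ 1.4142, ∠ = arctan(1/1) ≈ 45.00°
|G| = 50 / 1.4142 ≈ 35.356
Gain = 20 log₁₀(35.356) ≈ 30.97 dB
∠G = 0.00° − 45.00° = -45.00°

31.0 dB, -45.0°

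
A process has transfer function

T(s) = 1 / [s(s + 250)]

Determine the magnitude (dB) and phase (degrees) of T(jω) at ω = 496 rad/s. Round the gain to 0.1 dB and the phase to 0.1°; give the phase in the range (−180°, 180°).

-108.8 dB, -153.3°

At s = jω = j496:
pole (s+250): 250 + j496 → |·| = √(250²+496²) = √308516 ≈ 555.44, ∠ = arctan(496/250) ≈ 63.25°
pole at origin: |s| = 496, ∠ = 90.00° (in denominator)
|T| = 1 / 2.755e+05 ≈ 3.6298e-06
Gain = 20 log₁₀(3.6298e-06) ≈ -108.80 dB
∠T = 0.00° − 153.25° = -153.25°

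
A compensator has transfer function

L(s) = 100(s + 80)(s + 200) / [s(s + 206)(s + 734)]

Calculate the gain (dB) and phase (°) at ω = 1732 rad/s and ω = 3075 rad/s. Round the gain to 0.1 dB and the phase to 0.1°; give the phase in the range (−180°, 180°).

ω = 1732: -25.5 dB, -69.5°; ω = 3075: -30.0 dB, -78.0°

At s = jω = j1732:
zero (s+80): 80 + j1732 → |·| = √(80²+1732²) = √3006224 ≈ 1733.8, ∠ = arctan(1732/80) ≈ 87.36°
zero (s+200): 200 + j1732 → |·| = √(200²+1732²) = √3039824 ≈ 1743.5, ∠ = arctan(1732/200) ≈ 83.41°
pole (s+206): 206 + j1732 → |·| = √(206²+1732²) = √3042260 ≈ 1744.2, ∠ = arctan(1732/206) ≈ 83.22°
pole (s+734): 734 + j1732 → |·| = √(734²+1732²) = √3538580 ≈ 1881.1, ∠ = arctan(1732/734) ≈ 67.03°
pole at origin: |s| = 1732, ∠ = 90.00° (in denominator)
|L| = 100 · 3.0229e+06 / 5.6827e+09 ≈ 0.053195
Gain = 20 log₁₀(0.053195) ≈ -25.48 dB
∠L = 170.77° − 240.25° = -69.48°

At s = jω = j3075:
zero (s+80): 80 + j3075 → |·| = √(80²+3075²) = √9462025 ≈ 3076, ∠ = arctan(3075/80) ≈ 88.51°
zero (s+200): 200 + j3075 → |·| = √(200²+3075²) = √9495625 ≈ 3081.5, ∠ = arctan(3075/200) ≈ 86.28°
pole (s+206): 206 + j3075 → |·| = √(206²+3075²) = √9498061 ≈ 3081.9, ∠ = arctan(3075/206) ≈ 86.17°
pole (s+734): 734 + j3075 → |·| = √(734²+3075²) = √9994381 ≈ 3161.4, ∠ = arctan(3075/734) ≈ 76.57°
pole at origin: |s| = 3075, ∠ = 90.00° (in denominator)
|L| = 100 · 9.4787e+06 / 2.996e+10 ≈ 0.031638
Gain = 20 log₁₀(0.031638) ≈ -30.00 dB
∠L = 174.79° − 252.74° = -77.95°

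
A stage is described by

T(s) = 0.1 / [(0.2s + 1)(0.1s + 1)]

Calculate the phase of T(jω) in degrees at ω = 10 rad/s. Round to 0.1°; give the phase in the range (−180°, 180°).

-108.4°

At ω = 10 rad/s:
pole (1 + j10·0.2) = 1 + j2 → |·| ≈ 2.2361, ∠ ≈ 63.43°
pole (1 + j10·0.1) = 1 + j1 → |·| ≈ 1.4142, ∠ ≈ 45.00°
∠T = (0°) − (63.43° + 45.00°) = -108.43°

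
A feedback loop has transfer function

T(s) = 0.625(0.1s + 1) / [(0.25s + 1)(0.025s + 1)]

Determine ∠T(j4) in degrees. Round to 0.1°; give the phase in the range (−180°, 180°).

At ω = 4 rad/s:
zero (1 + j4·0.1) = 1 + j0.4 → |·| ≈ 1.077, ∠ ≈ 21.80°
pole (1 + j4·0.25) = 1 + j1 → |·| ≈ 1.4142, ∠ ≈ 45.00°
pole (1 + j4·0.025) = 1 + j0.1 → |·| ≈ 1.005, ∠ ≈ 5.71°
∠T = (21.80°) − (45.00° + 5.71°) = -28.91°

-28.9°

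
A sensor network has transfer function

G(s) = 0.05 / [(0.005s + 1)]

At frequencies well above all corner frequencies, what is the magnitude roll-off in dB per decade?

-20 dB/decade

Each pole contributes −20 dB/decade at high frequency; each zero contributes +20 dB/decade.
Net: 0 zero(s) − 1 pole(s) → -20 dB/decade.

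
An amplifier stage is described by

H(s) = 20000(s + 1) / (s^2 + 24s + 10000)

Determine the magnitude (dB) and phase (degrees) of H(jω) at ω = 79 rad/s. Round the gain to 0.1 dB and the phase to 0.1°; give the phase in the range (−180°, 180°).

At s = jω = j79:
zero (s+1): 1 + j79 → |·| = √(1²+79²) = √6242 ≈ 79.006, ∠ = arctan(79/1) ≈ 89.27°
quadratic: (j79)² + 24·j79 + 10000 = 3759 + j1896 → |·| ≈ 4210.1, ∠ ≈ 26.77°
|H| = 20000 · 79.006 / 4210.1 ≈ 375.32
Gain = 20 log₁₀(375.32) ≈ 51.49 dB
∠H = 89.27° − 26.77° = 62.50°

51.5 dB, 62.5°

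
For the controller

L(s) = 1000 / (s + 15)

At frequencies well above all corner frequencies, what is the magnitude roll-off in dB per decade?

-20 dB/decade

Each pole contributes −20 dB/decade at high frequency; each zero contributes +20 dB/decade.
Net: 0 zero(s) − 1 pole(s) → -20 dB/decade.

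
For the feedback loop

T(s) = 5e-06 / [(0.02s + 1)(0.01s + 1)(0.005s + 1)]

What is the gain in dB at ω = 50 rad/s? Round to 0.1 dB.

-110.3 dB

At ω = 50 rad/s:
pole (1 + j50·0.02) = 1 + j1 → |·| ≈ 1.4142, ∠ ≈ 45.00°
pole (1 + j50·0.01) = 1 + j0.5 → |·| ≈ 1.118, ∠ ≈ 26.57°
pole (1 + j50·0.005) = 1 + j0.25 → |·| ≈ 1.0308, ∠ ≈ 14.04°
|T| = 5e-06 · 1 / (1.4142 · 1.118 · 1.0308) ≈ 3.0679e-06
Gain = 20 log₁₀(3.0679e-06) ≈ -110.26 dB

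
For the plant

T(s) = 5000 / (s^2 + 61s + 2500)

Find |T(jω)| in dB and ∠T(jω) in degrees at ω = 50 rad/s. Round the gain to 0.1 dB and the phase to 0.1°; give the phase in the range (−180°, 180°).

4.3 dB, -90.0°

At s = jω = j50:
quadratic: (j50)² + 61·j50 + 2500 = 0 + j3050 → |·| ≈ 3050, ∠ ≈ 90.00°
|T| = 5000 / 3050 ≈ 1.6393
Gain = 20 log₁₀(1.6393) ≈ 4.29 dB
∠T = 0.00° − 90.00° = -90.00°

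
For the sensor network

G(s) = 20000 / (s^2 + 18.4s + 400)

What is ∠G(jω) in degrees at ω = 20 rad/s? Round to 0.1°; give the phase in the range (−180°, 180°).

-90.0°

At s = jω = j20:
quadratic: (j20)² + 18.4·j20 + 400 = 0 + j368 → |·| ≈ 368, ∠ ≈ 90.00°
∠G = 0.00° − 90.00° = -90.00°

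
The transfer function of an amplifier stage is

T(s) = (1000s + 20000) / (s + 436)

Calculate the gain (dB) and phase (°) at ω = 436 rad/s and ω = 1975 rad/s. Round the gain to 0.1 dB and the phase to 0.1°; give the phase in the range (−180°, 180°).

ω = 436: 57.0 dB, 42.4°; ω = 1975: 59.8 dB, 11.9°

Substitute s = j436:
Numerator: 1000(j436) + 20000 = 20000 + j436000
Denominator: (j436) + 436 = 436 + j436
|N| = √(20000² + 436000²) ≈ 4.3646e+05, ∠N ≈ 87.37°
|D| = √(436² + 436²) ≈ 616.6, ∠D ≈ 45.00°
|T| = 4.3646e+05 / 616.6 ≈ 707.85
Gain = 20 log₁₀(707.85) ≈ 57.00 dB
∠T = 87.37° − 45.00° = 42.37°

Substitute s = j1975:
Numerator: 1000(j1975) + 20000 = 20000 + j1975000
Denominator: (j1975) + 436 = 436 + j1975
|N| = √(20000² + 1975000²) ≈ 1.9751e+06, ∠N ≈ 89.42°
|D| = √(436² + 1975²) ≈ 2022.6, ∠D ≈ 77.55°
|T| = 1.9751e+06 / 2022.6 ≈ 976.52
Gain = 20 log₁₀(976.52) ≈ 59.79 dB
∠T = 89.42° − 77.55° = 11.87°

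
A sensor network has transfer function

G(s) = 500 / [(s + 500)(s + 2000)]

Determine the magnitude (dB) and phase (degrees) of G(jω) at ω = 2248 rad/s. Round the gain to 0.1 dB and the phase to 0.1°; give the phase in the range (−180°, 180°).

-82.8 dB, -125.8°

At s = jω = j2248:
pole (s+500): 500 + j2248 → |·| = √(500²+2248²) = √5303504 ≈ 2302.9, ∠ = arctan(2248/500) ≈ 77.46°
pole (s+2000): 2000 + j2248 → |·| = √(2000²+2248²) = √9053504 ≈ 3008.9, ∠ = arctan(2248/2000) ≈ 48.34°
|G| = 500 / 6.9292e+06 ≈ 7.2158e-05
Gain = 20 log₁₀(7.2158e-05) ≈ -82.83 dB
∠G = 0.00° − 125.80° = -125.80°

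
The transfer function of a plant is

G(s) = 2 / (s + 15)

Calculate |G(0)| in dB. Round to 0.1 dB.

G(0) = 2 / (15) ≈ 0.13333
20 log₁₀(0.13333) ≈ -17.50 dB

-17.5 dB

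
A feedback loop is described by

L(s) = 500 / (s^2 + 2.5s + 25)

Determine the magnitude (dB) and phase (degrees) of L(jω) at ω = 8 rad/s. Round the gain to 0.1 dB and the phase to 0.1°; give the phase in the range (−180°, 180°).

21.1 dB, -152.9°

At s = jω = j8:
quadratic: (j8)² + 2.5·j8 + 25 = -39 + j20 → |·| ≈ 43.829, ∠ ≈ 152.85°
|L| = 500 / 43.829 ≈ 11.408
Gain = 20 log₁₀(11.408) ≈ 21.14 dB
∠L = 0.00° − 152.85° = -152.85°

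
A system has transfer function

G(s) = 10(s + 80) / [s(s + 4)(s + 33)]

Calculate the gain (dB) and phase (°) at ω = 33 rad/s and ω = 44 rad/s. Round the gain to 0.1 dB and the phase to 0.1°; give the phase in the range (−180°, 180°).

ω = 33: -35.4 dB, 164.3°; ω = 44: -41.4 dB, 160.9°

At s = jω = j33:
zero (s+80): 80 + j33 → |·| = √(80²+33²) = √7489 ≈ 86.539, ∠ = arctan(33/80) ≈ 22.42°
pole (s+4): 4 + j33 → |·| = √(4²+33²) = √1105 ≈ 33.242, ∠ = arctan(33/4) ≈ 83.09°
pole (s+33): 33 + j33 → |·| = √(33²+33²) = √2178 ≈ 46.669, ∠ = arctan(33/33) ≈ 45.00°
pole at origin: |s| = 33, ∠ = 90.00° (in denominator)
|G| = 10 · 86.539 / 51195 ≈ 0.016904
Gain = 20 log₁₀(0.016904) ≈ -35.44 dB
∠G = 22.42° − 218.09° = -195.67° ≡ 164.33° (principal value)

At s = jω = j44:
zero (s+80): 80 + j44 → |·| = √(80²+44²) = √8336 ≈ 91.302, ∠ = arctan(44/80) ≈ 28.81°
pole (s+4): 4 + j44 → |·| = √(4²+44²) = √1952 ≈ 44.181, ∠ = arctan(44/4) ≈ 84.81°
pole (s+33): 33 + j44 → |·| = √(33²+44²) = √3025 ≈ 55, ∠ = arctan(44/33) ≈ 53.13°
pole at origin: |s| = 44, ∠ = 90.00° (in denominator)
|G| = 10 · 91.302 / 1.0692e+05 ≈ 0.0085393
Gain = 20 log₁₀(0.0085393) ≈ -41.37 dB
∠G = 28.81° − 227.94° = -199.13° ≡ 160.87° (principal value)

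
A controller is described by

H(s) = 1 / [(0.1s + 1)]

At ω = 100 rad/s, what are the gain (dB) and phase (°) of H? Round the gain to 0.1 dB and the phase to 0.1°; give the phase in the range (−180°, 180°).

At ω = 100 rad/s:
pole (1 + j100·0.1) = 1 + j10 → |·| ≈ 10.05, ∠ ≈ 84.29°
|H| = 1 · 1 / (10.05) ≈ 0.099502
Gain = 20 log₁₀(0.099502) ≈ -20.04 dB
∠H = (0°) − (84.29°) = -84.29°

-20.0 dB, -84.3°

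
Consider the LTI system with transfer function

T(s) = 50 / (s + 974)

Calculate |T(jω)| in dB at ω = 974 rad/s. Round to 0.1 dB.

Substitute s = j974:
Numerator: 50 = 50 + j0
Denominator: (j974) + 974 = 974 + j974
|N| = √(50² + 0²) ≈ 50, ∠N ≈ 0.00°
|D| = √(974² + 974²) ≈ 1377.4, ∠D ≈ 45.00°
|T| = 50 / 1377.4 ≈ 0.0363
Gain = 20 log₁₀(0.0363) ≈ -28.80 dB

-28.8 dB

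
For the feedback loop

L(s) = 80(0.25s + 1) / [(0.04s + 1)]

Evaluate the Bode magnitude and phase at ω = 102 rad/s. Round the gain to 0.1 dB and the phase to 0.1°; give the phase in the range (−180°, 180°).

53.7 dB, 11.5°

At ω = 102 rad/s:
zero (1 + j102·0.25) = 1 + j25.5 → |·| ≈ 25.52, ∠ ≈ 87.75°
pole (1 + j102·0.04) = 1 + j4.08 → |·| ≈ 4.2008, ∠ ≈ 76.23°
|L| = 80 · 25.52 / (4.2008) ≈ 486
Gain = 20 log₁₀(486) ≈ 53.73 dB
∠L = (87.75°) − (76.23°) = 11.52°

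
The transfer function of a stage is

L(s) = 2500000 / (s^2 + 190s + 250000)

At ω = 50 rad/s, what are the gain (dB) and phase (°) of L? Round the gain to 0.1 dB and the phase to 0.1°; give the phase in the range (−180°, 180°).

At s = jω = j50:
quadratic: (j50)² + 190·j50 + 250000 = 247500 + j9500 → |·| ≈ 2.4768e+05, ∠ ≈ 2.20°
|L| = 2500000 / 2.4768e+05 ≈ 10.094
Gain = 20 log₁₀(10.094) ≈ 20.08 dB
∠L = 0.00° − 2.20° = -2.20°

20.1 dB, -2.2°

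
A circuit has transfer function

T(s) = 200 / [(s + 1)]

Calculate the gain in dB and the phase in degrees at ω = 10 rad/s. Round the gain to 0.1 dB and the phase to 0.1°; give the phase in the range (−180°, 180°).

26.0 dB, -84.3°

At ω = 10 rad/s:
pole (1 + j10·1) = 1 + j10 → |·| ≈ 10.05, ∠ ≈ 84.29°
|T| = 200 · 1 / (10.05) ≈ 19.9
Gain = 20 log₁₀(19.9) ≈ 25.98 dB
∠T = (0°) − (84.29°) = -84.29°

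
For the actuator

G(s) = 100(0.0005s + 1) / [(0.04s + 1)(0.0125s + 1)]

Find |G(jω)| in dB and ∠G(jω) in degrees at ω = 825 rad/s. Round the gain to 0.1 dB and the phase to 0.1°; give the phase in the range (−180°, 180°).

At ω = 825 rad/s:
zero (1 + j825·0.0005) = 1 + j0.4125 → |·| ≈ 1.0817, ∠ ≈ 22.42°
pole (1 + j825·0.04) = 1 + j33 → |·| ≈ 33.015, ∠ ≈ 88.26°
pole (1 + j825·0.0125) = 1 + j10.3125 → |·| ≈ 10.361, ∠ ≈ 84.46°
|G| = 100 · 1.0817 / (33.015 · 10.361) ≈ 0.31622
Gain = 20 log₁₀(0.31622) ≈ -10.00 dB
∠G = (22.42°) − (88.26° + 84.46°) = -150.30°

-10.0 dB, -150.3°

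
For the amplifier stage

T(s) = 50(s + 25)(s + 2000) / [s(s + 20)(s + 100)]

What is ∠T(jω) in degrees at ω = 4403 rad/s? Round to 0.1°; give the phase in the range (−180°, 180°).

-113.2°

At s = jω = j4403:
zero (s+25): 25 + j4403 → |·| = √(25²+4403²) = √19387034 ≈ 4403.1, ∠ = arctan(4403/25) ≈ 89.67°
zero (s+2000): 2000 + j4403 → |·| = √(2000²+4403²) = √23386409 ≈ 4835.9, ∠ = arctan(4403/2000) ≈ 65.57°
pole (s+20): 20 + j4403 → |·| = √(20²+4403²) = √19386809 ≈ 4403, ∠ = arctan(4403/20) ≈ 89.74°
pole (s+100): 100 + j4403 → |·| = √(100²+4403²) = √19396409 ≈ 4404.1, ∠ = arctan(4403/100) ≈ 88.70°
pole at origin: |s| = 4403, ∠ = 90.00° (in denominator)
∠T = 155.24° − 268.44° = -113.20°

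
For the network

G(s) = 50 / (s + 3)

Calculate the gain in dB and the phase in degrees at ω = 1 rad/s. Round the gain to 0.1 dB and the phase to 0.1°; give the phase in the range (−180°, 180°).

Substitute s = j1:
Numerator: 50 = 50 + j0
Denominator: (j1) + 3 = 3 + j1
|N| = √(50² + 0²) ≈ 50, ∠N ≈ 0.00°
|D| = √(3² + 1²) ≈ 3.1623, ∠D ≈ 18.43°
|G| = 50 / 3.1623 ≈ 15.811
Gain = 20 log₁₀(15.811) ≈ 23.98 dB
∠G = 0.00° − 18.43° = -18.43°

24.0 dB, -18.4°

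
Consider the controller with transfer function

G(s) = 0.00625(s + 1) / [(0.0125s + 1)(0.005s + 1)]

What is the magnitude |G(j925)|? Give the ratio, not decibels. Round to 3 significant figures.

0.105

At ω = 925 rad/s:
zero (1 + j925·1) = 1 + j925 → |·| ≈ 925, ∠ ≈ 89.94°
pole (1 + j925·0.0125) = 1 + j11.5625 → |·| ≈ 11.606, ∠ ≈ 85.06°
pole (1 + j925·0.005) = 1 + j4.625 → |·| ≈ 4.7319, ∠ ≈ 77.80°
|G| = 0.00625 · 925 / (11.606 · 4.7319) ≈ 0.10527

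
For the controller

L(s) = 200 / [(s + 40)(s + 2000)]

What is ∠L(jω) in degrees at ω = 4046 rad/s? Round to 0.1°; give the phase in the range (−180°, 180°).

-153.1°

At s = jω = j4046:
pole (s+40): 40 + j4046 → |·| = √(40²+4046²) = √16371716 ≈ 4046.2, ∠ = arctan(4046/40) ≈ 89.43°
pole (s+2000): 2000 + j4046 → |·| = √(2000²+4046²) = √20370116 ≈ 4513.3, ∠ = arctan(4046/2000) ≈ 63.70°
∠L = 0.00° − 153.13° = -153.13°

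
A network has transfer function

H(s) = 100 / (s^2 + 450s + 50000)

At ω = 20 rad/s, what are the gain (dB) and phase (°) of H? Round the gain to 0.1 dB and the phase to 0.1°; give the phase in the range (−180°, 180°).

Substitute s = j20:
Numerator: 100 = 100 + j0
Denominator: (j20)^2 + 450(j20) + 50000 = 49600 + j9000
|N| = √(100² + 0²) ≈ 100, ∠N ≈ 0.00°
|D| = √(49600² + 9000²) ≈ 50410, ∠D ≈ 10.28°
|H| = 100 / 50410 ≈ 0.0019837
Gain = 20 log₁₀(0.0019837) ≈ -54.05 dB
∠H = 0.00° − 10.28° = -10.28°

-54.1 dB, -10.3°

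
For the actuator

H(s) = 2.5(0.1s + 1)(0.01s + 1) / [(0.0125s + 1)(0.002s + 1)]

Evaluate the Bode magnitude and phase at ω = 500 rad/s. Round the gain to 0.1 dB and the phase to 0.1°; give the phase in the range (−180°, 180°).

37.1 dB, 41.6°

At ω = 500 rad/s:
zero (1 + j500·0.1) = 1 + j50 → |·| ≈ 50.01, ∠ ≈ 88.85°
zero (1 + j500·0.01) = 1 + j5 → |·| ≈ 5.099, ∠ ≈ 78.69°
pole (1 + j500·0.0125) = 1 + j6.25 → |·| ≈ 6.3295, ∠ ≈ 80.91°
pole (1 + j500·0.002) = 1 + j1 → |·| ≈ 1.4142, ∠ ≈ 45.00°
|H| = 2.5 · 50.01 · 5.099 / (6.3295 · 1.4142) ≈ 71.22
Gain = 20 log₁₀(71.22) ≈ 37.05 dB
∠H = (88.85° + 78.69°) − (80.91° + 45.00°) = 41.63°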